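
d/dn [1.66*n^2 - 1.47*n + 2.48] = 3.32*n - 1.47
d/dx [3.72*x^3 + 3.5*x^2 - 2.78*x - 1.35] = 11.16*x^2 + 7.0*x - 2.78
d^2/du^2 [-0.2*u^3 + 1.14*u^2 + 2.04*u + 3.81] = 2.28 - 1.2*u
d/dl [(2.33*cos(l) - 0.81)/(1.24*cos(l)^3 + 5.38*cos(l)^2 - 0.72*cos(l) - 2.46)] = (5.7784*cos(l)^3 + 9.5222*cos(l)^2 - 8.7156*cos(l) + 6.315)*sin(l)/(1.5376*cos(l)^6 + 13.3424*cos(l)^5 + 27.1588*cos(l)^4 - 13.848*cos(l)^3 - 25.9512*cos(l)^2 + 3.5424*cos(l) + 6.0516)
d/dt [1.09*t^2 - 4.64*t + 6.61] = 2.18*t - 4.64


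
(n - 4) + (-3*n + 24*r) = -2*n + 24*r - 4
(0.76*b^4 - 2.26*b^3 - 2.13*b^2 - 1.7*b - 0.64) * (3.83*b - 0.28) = 2.9108*b^5 - 8.8686*b^4 - 7.5251*b^3 - 5.9146*b^2 - 1.9752*b + 0.1792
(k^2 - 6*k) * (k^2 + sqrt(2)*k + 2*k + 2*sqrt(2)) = k^4 - 4*k^3 + sqrt(2)*k^3 - 12*k^2 - 4*sqrt(2)*k^2 - 12*sqrt(2)*k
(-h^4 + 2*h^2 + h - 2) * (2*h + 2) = -2*h^5 - 2*h^4 + 4*h^3 + 6*h^2 - 2*h - 4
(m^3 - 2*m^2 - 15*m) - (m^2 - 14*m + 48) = m^3 - 3*m^2 - m - 48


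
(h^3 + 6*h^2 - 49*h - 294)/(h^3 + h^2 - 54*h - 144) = (h^2 - 49)/(h^2 - 5*h - 24)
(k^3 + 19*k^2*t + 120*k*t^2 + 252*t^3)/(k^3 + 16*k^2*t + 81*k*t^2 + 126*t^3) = (k + 6*t)/(k + 3*t)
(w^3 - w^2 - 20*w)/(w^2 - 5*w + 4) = w*(w^2 - w - 20)/(w^2 - 5*w + 4)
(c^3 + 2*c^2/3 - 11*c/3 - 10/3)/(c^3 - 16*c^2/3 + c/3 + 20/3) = (3*c^2 - c - 10)/(3*c^2 - 19*c + 20)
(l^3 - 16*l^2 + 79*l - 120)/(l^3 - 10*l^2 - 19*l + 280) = (l^2 - 8*l + 15)/(l^2 - 2*l - 35)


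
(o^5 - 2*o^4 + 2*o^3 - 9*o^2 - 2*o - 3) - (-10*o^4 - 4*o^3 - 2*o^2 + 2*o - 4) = o^5 + 8*o^4 + 6*o^3 - 7*o^2 - 4*o + 1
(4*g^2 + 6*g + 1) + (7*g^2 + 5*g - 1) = 11*g^2 + 11*g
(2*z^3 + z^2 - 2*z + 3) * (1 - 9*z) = -18*z^4 - 7*z^3 + 19*z^2 - 29*z + 3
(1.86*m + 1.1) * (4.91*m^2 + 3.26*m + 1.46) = 9.1326*m^3 + 11.4646*m^2 + 6.3016*m + 1.606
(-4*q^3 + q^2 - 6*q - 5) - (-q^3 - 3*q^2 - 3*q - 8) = -3*q^3 + 4*q^2 - 3*q + 3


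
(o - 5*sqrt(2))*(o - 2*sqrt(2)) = o^2 - 7*sqrt(2)*o + 20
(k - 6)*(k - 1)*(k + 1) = k^3 - 6*k^2 - k + 6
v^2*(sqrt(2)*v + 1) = sqrt(2)*v^3 + v^2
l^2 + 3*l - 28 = (l - 4)*(l + 7)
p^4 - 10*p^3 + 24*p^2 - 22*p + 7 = (p - 7)*(p - 1)^3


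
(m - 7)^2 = m^2 - 14*m + 49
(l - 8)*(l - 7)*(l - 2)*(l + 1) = l^4 - 16*l^3 + 69*l^2 - 26*l - 112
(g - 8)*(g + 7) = g^2 - g - 56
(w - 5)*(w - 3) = w^2 - 8*w + 15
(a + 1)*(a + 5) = a^2 + 6*a + 5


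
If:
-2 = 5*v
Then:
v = -2/5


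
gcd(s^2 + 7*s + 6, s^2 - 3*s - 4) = s + 1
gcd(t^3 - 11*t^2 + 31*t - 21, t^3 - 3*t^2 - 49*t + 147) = t^2 - 10*t + 21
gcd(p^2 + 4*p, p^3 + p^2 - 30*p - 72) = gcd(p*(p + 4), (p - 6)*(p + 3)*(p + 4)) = p + 4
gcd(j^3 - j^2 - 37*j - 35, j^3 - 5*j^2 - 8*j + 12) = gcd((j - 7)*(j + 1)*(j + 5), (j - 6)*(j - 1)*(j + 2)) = 1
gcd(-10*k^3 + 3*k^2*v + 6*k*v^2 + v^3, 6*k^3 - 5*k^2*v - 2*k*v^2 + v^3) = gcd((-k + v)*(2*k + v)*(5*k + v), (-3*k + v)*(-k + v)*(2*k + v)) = -2*k^2 + k*v + v^2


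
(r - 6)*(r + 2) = r^2 - 4*r - 12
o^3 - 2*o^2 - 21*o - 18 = (o - 6)*(o + 1)*(o + 3)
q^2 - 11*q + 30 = (q - 6)*(q - 5)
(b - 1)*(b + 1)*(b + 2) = b^3 + 2*b^2 - b - 2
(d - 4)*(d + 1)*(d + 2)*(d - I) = d^4 - d^3 - I*d^3 - 10*d^2 + I*d^2 - 8*d + 10*I*d + 8*I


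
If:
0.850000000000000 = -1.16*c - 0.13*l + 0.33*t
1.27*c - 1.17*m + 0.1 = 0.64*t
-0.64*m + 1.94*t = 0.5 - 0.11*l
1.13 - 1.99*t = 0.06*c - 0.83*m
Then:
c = -0.01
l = -5.18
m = -0.20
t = 0.49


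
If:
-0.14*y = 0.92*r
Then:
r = -0.152173913043478*y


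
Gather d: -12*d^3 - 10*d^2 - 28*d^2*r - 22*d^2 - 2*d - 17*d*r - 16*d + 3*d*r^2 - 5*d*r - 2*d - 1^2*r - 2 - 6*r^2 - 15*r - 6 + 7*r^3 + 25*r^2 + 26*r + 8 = -12*d^3 + d^2*(-28*r - 32) + d*(3*r^2 - 22*r - 20) + 7*r^3 + 19*r^2 + 10*r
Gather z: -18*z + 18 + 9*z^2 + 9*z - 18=9*z^2 - 9*z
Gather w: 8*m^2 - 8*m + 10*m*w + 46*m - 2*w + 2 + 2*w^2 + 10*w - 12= 8*m^2 + 38*m + 2*w^2 + w*(10*m + 8) - 10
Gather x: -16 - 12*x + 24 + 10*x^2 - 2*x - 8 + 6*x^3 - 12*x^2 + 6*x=6*x^3 - 2*x^2 - 8*x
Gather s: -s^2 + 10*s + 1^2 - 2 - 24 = -s^2 + 10*s - 25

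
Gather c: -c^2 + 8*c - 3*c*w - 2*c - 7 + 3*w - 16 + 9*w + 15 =-c^2 + c*(6 - 3*w) + 12*w - 8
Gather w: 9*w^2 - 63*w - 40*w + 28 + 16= 9*w^2 - 103*w + 44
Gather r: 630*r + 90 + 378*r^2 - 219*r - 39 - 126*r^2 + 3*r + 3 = 252*r^2 + 414*r + 54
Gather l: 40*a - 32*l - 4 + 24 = 40*a - 32*l + 20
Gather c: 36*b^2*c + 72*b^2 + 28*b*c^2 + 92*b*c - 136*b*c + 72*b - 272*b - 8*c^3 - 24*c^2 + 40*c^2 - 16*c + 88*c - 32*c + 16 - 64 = 72*b^2 - 200*b - 8*c^3 + c^2*(28*b + 16) + c*(36*b^2 - 44*b + 40) - 48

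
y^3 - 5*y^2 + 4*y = y*(y - 4)*(y - 1)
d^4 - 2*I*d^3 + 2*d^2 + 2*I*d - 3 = (d - 1)*(d + 1)*(d - 3*I)*(d + I)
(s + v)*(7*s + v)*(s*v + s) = 7*s^3*v + 7*s^3 + 8*s^2*v^2 + 8*s^2*v + s*v^3 + s*v^2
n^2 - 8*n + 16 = (n - 4)^2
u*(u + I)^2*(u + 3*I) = u^4 + 5*I*u^3 - 7*u^2 - 3*I*u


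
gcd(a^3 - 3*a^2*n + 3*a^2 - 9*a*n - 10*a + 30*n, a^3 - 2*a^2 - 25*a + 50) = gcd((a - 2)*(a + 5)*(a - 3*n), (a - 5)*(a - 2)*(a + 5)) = a^2 + 3*a - 10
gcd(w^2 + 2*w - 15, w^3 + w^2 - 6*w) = 1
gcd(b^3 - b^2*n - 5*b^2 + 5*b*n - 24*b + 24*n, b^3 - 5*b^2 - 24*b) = b^2 - 5*b - 24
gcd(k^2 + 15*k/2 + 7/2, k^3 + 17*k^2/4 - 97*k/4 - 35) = k + 7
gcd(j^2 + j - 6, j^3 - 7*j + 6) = j^2 + j - 6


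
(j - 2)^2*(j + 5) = j^3 + j^2 - 16*j + 20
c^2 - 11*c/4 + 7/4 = (c - 7/4)*(c - 1)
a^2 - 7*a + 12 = (a - 4)*(a - 3)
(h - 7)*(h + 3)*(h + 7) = h^3 + 3*h^2 - 49*h - 147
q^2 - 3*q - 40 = (q - 8)*(q + 5)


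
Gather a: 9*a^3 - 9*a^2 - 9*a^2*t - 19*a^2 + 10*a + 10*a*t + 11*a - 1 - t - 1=9*a^3 + a^2*(-9*t - 28) + a*(10*t + 21) - t - 2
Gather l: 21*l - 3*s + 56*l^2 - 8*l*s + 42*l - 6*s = 56*l^2 + l*(63 - 8*s) - 9*s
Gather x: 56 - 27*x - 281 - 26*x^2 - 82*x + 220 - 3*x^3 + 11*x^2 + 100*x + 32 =-3*x^3 - 15*x^2 - 9*x + 27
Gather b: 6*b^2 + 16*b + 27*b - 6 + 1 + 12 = 6*b^2 + 43*b + 7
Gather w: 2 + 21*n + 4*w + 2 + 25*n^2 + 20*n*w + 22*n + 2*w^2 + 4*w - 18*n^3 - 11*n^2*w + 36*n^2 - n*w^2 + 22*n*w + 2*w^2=-18*n^3 + 61*n^2 + 43*n + w^2*(4 - n) + w*(-11*n^2 + 42*n + 8) + 4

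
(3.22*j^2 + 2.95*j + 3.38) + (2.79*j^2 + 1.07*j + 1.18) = 6.01*j^2 + 4.02*j + 4.56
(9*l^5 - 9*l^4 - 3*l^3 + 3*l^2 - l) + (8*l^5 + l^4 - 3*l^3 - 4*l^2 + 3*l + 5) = 17*l^5 - 8*l^4 - 6*l^3 - l^2 + 2*l + 5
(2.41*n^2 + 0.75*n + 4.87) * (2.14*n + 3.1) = 5.1574*n^3 + 9.076*n^2 + 12.7468*n + 15.097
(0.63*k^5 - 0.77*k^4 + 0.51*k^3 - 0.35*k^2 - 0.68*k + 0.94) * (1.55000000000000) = 0.9765*k^5 - 1.1935*k^4 + 0.7905*k^3 - 0.5425*k^2 - 1.054*k + 1.457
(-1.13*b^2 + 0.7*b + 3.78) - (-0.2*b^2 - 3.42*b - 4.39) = -0.93*b^2 + 4.12*b + 8.17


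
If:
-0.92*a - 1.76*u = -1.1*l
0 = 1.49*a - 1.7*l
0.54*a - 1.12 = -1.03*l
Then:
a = 0.78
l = 0.68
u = 0.02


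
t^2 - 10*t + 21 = (t - 7)*(t - 3)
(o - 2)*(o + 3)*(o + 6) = o^3 + 7*o^2 - 36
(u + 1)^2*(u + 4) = u^3 + 6*u^2 + 9*u + 4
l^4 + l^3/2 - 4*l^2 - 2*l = l*(l - 2)*(l + 1/2)*(l + 2)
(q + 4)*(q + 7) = q^2 + 11*q + 28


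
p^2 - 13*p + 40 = (p - 8)*(p - 5)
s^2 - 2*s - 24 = (s - 6)*(s + 4)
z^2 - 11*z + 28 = (z - 7)*(z - 4)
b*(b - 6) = b^2 - 6*b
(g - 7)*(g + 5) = g^2 - 2*g - 35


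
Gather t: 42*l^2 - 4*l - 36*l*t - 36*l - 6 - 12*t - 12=42*l^2 - 40*l + t*(-36*l - 12) - 18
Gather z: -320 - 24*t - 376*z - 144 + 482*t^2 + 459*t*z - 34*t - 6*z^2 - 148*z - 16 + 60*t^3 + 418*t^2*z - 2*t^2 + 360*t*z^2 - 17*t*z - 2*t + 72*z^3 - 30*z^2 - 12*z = 60*t^3 + 480*t^2 - 60*t + 72*z^3 + z^2*(360*t - 36) + z*(418*t^2 + 442*t - 536) - 480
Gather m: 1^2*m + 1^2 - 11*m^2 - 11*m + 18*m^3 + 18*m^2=18*m^3 + 7*m^2 - 10*m + 1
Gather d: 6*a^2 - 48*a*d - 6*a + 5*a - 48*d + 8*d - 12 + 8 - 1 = 6*a^2 - a + d*(-48*a - 40) - 5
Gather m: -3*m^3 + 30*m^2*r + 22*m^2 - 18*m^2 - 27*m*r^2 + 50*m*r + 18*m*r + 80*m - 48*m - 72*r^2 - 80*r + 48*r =-3*m^3 + m^2*(30*r + 4) + m*(-27*r^2 + 68*r + 32) - 72*r^2 - 32*r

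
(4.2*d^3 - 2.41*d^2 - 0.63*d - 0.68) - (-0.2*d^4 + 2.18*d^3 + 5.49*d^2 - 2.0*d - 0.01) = 0.2*d^4 + 2.02*d^3 - 7.9*d^2 + 1.37*d - 0.67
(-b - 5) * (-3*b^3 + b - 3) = 3*b^4 + 15*b^3 - b^2 - 2*b + 15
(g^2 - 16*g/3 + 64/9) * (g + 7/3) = g^3 - 3*g^2 - 16*g/3 + 448/27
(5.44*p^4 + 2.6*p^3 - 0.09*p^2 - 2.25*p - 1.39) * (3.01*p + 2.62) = 16.3744*p^5 + 22.0788*p^4 + 6.5411*p^3 - 7.0083*p^2 - 10.0789*p - 3.6418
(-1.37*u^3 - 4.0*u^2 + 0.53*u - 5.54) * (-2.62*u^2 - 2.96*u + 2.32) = 3.5894*u^5 + 14.5352*u^4 + 7.273*u^3 + 3.666*u^2 + 17.628*u - 12.8528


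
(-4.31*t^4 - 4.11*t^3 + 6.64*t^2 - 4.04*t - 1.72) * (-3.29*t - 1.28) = 14.1799*t^5 + 19.0387*t^4 - 16.5848*t^3 + 4.7924*t^2 + 10.83*t + 2.2016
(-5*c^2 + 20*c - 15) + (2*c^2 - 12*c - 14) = -3*c^2 + 8*c - 29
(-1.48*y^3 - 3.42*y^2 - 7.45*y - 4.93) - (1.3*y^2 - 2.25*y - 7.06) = -1.48*y^3 - 4.72*y^2 - 5.2*y + 2.13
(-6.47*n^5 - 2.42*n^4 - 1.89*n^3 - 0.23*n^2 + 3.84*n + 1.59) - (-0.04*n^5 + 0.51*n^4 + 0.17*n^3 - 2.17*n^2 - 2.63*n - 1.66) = -6.43*n^5 - 2.93*n^4 - 2.06*n^3 + 1.94*n^2 + 6.47*n + 3.25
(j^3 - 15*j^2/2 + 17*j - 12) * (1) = j^3 - 15*j^2/2 + 17*j - 12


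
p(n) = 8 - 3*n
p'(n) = -3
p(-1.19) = 11.57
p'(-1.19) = -3.00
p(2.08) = 1.76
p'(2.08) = -3.00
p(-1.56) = 12.68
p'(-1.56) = -3.00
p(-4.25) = 20.75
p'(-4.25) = -3.00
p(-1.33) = 11.99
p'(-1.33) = -3.00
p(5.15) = -7.45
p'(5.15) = -3.00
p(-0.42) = 9.26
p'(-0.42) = -3.00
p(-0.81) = 10.43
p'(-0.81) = -3.00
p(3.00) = -1.00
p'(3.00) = -3.00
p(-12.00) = 44.00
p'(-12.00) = -3.00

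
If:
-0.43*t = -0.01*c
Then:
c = 43.0*t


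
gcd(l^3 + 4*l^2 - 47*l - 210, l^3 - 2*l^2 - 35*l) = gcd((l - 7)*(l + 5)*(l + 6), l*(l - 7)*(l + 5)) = l^2 - 2*l - 35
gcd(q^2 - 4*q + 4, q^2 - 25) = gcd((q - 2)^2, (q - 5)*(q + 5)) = 1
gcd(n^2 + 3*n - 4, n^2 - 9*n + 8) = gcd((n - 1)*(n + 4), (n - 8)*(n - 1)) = n - 1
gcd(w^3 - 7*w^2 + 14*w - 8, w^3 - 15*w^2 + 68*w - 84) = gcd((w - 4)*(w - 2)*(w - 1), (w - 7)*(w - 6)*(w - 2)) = w - 2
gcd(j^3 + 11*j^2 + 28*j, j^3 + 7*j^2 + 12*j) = j^2 + 4*j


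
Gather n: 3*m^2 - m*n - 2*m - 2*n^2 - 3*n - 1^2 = 3*m^2 - 2*m - 2*n^2 + n*(-m - 3) - 1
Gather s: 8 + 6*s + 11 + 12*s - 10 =18*s + 9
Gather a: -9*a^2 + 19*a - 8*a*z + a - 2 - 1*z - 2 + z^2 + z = -9*a^2 + a*(20 - 8*z) + z^2 - 4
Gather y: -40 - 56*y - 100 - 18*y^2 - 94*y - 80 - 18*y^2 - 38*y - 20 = -36*y^2 - 188*y - 240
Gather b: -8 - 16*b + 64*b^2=64*b^2 - 16*b - 8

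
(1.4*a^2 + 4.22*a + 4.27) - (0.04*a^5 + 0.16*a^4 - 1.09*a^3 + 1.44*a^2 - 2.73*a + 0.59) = -0.04*a^5 - 0.16*a^4 + 1.09*a^3 - 0.04*a^2 + 6.95*a + 3.68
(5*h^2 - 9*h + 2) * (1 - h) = -5*h^3 + 14*h^2 - 11*h + 2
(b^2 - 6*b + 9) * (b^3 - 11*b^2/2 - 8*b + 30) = b^5 - 23*b^4/2 + 34*b^3 + 57*b^2/2 - 252*b + 270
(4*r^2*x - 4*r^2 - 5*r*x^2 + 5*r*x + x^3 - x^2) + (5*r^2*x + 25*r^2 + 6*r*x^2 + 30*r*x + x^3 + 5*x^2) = 9*r^2*x + 21*r^2 + r*x^2 + 35*r*x + 2*x^3 + 4*x^2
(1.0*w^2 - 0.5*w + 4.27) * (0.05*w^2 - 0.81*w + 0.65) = 0.05*w^4 - 0.835*w^3 + 1.2685*w^2 - 3.7837*w + 2.7755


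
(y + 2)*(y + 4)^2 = y^3 + 10*y^2 + 32*y + 32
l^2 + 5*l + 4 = (l + 1)*(l + 4)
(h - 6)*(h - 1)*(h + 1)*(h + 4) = h^4 - 2*h^3 - 25*h^2 + 2*h + 24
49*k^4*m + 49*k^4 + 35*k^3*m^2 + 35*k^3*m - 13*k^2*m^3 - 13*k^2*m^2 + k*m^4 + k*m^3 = (-7*k + m)^2*(k + m)*(k*m + k)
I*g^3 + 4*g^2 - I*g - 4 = (g + 1)*(g - 4*I)*(I*g - I)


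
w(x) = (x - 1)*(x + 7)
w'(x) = 2*x + 6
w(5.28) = 52.56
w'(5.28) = 16.56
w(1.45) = 3.80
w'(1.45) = 8.90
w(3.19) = 22.32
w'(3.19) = 12.38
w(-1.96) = -14.92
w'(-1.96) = 2.08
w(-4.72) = -13.04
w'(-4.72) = -3.44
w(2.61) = 15.47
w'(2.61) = 11.22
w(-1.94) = -14.88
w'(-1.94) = 2.12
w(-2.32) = -15.54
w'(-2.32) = 1.36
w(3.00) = 20.00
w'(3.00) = 12.00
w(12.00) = 209.00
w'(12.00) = 30.00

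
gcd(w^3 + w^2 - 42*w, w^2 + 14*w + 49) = w + 7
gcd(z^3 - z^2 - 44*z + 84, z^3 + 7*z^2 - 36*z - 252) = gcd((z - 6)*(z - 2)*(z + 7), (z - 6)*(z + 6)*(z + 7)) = z^2 + z - 42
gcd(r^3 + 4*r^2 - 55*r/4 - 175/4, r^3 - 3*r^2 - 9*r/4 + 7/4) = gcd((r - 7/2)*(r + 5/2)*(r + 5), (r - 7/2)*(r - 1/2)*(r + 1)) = r - 7/2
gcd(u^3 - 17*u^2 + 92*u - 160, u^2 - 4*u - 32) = u - 8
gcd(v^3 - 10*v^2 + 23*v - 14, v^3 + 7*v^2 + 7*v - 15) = v - 1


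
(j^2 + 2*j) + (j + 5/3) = j^2 + 3*j + 5/3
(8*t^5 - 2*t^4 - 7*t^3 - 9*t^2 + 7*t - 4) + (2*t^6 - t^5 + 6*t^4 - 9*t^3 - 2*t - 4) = 2*t^6 + 7*t^5 + 4*t^4 - 16*t^3 - 9*t^2 + 5*t - 8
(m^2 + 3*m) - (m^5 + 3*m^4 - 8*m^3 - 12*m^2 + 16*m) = -m^5 - 3*m^4 + 8*m^3 + 13*m^2 - 13*m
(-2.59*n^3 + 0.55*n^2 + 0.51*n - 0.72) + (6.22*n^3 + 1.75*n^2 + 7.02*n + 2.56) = 3.63*n^3 + 2.3*n^2 + 7.53*n + 1.84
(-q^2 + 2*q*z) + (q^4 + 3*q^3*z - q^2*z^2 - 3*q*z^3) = q^4 + 3*q^3*z - q^2*z^2 - q^2 - 3*q*z^3 + 2*q*z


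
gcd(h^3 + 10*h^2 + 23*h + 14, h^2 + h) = h + 1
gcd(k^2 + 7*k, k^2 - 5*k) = k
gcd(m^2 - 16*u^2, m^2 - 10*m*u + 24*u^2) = -m + 4*u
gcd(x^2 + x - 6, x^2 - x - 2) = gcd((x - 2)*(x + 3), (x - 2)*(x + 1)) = x - 2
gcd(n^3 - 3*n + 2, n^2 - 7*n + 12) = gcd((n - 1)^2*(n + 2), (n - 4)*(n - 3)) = 1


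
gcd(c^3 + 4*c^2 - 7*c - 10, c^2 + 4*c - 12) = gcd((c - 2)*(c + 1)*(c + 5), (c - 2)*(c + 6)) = c - 2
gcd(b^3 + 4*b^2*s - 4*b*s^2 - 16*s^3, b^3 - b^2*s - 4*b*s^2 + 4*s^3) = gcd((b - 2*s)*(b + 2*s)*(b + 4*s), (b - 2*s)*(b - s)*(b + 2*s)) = -b^2 + 4*s^2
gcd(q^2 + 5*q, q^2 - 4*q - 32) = 1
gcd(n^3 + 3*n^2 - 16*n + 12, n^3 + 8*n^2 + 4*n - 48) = n^2 + 4*n - 12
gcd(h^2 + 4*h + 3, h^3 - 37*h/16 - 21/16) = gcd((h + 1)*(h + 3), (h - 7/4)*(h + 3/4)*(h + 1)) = h + 1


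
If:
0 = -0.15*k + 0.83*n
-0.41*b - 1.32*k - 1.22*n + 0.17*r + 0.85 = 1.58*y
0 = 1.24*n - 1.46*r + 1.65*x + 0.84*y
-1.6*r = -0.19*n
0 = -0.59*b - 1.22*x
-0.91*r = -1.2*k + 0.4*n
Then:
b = 0.44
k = 0.00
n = 0.00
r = 0.00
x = -0.22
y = 0.42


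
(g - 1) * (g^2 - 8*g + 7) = g^3 - 9*g^2 + 15*g - 7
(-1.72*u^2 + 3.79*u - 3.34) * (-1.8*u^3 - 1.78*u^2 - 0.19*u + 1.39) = 3.096*u^5 - 3.7604*u^4 - 0.4074*u^3 + 2.8343*u^2 + 5.9027*u - 4.6426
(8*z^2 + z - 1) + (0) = 8*z^2 + z - 1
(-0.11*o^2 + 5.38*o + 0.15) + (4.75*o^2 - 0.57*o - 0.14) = 4.64*o^2 + 4.81*o + 0.00999999999999998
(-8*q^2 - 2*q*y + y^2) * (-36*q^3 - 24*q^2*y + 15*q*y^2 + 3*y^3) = 288*q^5 + 264*q^4*y - 108*q^3*y^2 - 78*q^2*y^3 + 9*q*y^4 + 3*y^5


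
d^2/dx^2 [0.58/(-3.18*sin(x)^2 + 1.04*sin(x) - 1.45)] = (23.460768*sin(x)^4 - 5.754528*sin(x)^3 - 45.261344*sin(x)^2 + 12.383696*sin(x) + 4.094104)/(3.18*sin(x)^2 - 1.04*sin(x) + 1.45)^3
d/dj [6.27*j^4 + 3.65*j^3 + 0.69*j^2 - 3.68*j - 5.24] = 25.08*j^3 + 10.95*j^2 + 1.38*j - 3.68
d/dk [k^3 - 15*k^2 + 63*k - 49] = 3*k^2 - 30*k + 63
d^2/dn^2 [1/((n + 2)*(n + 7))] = 2*((n + 2)^2 + (n + 2)*(n + 7) + (n + 7)^2)/((n + 2)^3*(n + 7)^3)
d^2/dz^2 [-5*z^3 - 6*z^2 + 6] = -30*z - 12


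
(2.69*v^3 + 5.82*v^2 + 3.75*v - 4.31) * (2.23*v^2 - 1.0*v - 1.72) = 5.9987*v^5 + 10.2886*v^4 - 2.0843*v^3 - 23.3717*v^2 - 2.14*v + 7.4132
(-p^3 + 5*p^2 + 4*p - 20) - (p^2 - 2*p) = -p^3 + 4*p^2 + 6*p - 20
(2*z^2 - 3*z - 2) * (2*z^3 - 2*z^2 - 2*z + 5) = 4*z^5 - 10*z^4 - 2*z^3 + 20*z^2 - 11*z - 10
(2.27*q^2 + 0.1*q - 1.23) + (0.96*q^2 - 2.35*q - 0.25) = 3.23*q^2 - 2.25*q - 1.48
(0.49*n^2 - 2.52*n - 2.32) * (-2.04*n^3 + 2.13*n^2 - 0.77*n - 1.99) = -0.9996*n^5 + 6.1845*n^4 - 1.0121*n^3 - 3.9763*n^2 + 6.8012*n + 4.6168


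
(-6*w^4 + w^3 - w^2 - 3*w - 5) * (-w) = 6*w^5 - w^4 + w^3 + 3*w^2 + 5*w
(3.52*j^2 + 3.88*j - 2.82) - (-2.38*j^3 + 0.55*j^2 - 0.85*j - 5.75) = 2.38*j^3 + 2.97*j^2 + 4.73*j + 2.93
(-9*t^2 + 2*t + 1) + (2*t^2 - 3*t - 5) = -7*t^2 - t - 4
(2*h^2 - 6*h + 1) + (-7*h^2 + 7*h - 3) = -5*h^2 + h - 2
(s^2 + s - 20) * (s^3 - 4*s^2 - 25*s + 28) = s^5 - 3*s^4 - 49*s^3 + 83*s^2 + 528*s - 560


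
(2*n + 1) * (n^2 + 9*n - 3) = 2*n^3 + 19*n^2 + 3*n - 3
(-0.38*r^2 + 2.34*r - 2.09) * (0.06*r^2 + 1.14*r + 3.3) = -0.0228*r^4 - 0.2928*r^3 + 1.2882*r^2 + 5.3394*r - 6.897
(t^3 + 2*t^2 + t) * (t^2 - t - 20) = t^5 + t^4 - 21*t^3 - 41*t^2 - 20*t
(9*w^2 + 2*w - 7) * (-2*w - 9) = -18*w^3 - 85*w^2 - 4*w + 63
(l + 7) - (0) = l + 7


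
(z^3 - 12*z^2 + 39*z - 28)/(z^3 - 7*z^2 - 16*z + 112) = (z - 1)/(z + 4)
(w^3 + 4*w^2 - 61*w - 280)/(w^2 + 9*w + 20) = (w^2 - w - 56)/(w + 4)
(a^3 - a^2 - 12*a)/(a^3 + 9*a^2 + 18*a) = (a - 4)/(a + 6)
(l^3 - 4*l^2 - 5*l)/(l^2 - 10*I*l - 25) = l*(-l^2 + 4*l + 5)/(-l^2 + 10*I*l + 25)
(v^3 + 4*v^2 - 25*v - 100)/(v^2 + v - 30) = (v^2 + 9*v + 20)/(v + 6)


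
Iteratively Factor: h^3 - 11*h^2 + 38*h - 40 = (h - 5)*(h^2 - 6*h + 8) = (h - 5)*(h - 2)*(h - 4)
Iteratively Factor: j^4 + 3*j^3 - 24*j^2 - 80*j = (j - 5)*(j^3 + 8*j^2 + 16*j) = j*(j - 5)*(j^2 + 8*j + 16) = j*(j - 5)*(j + 4)*(j + 4)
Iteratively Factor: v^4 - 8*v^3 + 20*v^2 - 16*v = (v - 2)*(v^3 - 6*v^2 + 8*v) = (v - 4)*(v - 2)*(v^2 - 2*v) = v*(v - 4)*(v - 2)*(v - 2)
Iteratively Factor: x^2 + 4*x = (x)*(x + 4)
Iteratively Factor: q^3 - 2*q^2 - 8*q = (q + 2)*(q^2 - 4*q) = q*(q + 2)*(q - 4)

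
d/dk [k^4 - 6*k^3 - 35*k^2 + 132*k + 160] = 4*k^3 - 18*k^2 - 70*k + 132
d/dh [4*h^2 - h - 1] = 8*h - 1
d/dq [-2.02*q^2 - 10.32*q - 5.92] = -4.04*q - 10.32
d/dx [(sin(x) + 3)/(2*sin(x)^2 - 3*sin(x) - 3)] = (-12*sin(x) + cos(2*x) + 5)*cos(x)/(3*sin(x) + cos(2*x) + 2)^2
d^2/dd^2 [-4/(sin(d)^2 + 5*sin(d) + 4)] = 4*(4*sin(d)^3 + 11*sin(d)^2 - 8*sin(d) - 42)/((sin(d) + 1)^2*(sin(d) + 4)^3)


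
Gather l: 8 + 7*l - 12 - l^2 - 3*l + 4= -l^2 + 4*l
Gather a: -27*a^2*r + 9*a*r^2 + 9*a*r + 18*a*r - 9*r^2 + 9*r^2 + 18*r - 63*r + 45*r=-27*a^2*r + a*(9*r^2 + 27*r)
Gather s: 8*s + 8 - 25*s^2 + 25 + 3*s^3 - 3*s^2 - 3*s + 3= 3*s^3 - 28*s^2 + 5*s + 36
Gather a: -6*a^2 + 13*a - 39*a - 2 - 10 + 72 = -6*a^2 - 26*a + 60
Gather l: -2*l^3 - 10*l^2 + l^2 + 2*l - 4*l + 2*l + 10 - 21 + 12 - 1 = -2*l^3 - 9*l^2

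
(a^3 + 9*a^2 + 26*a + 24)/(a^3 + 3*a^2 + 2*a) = (a^2 + 7*a + 12)/(a*(a + 1))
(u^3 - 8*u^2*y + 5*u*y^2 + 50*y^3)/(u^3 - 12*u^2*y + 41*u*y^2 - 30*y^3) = (u^2 - 3*u*y - 10*y^2)/(u^2 - 7*u*y + 6*y^2)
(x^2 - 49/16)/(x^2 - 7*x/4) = (x + 7/4)/x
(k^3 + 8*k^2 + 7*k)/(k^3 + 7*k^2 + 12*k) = (k^2 + 8*k + 7)/(k^2 + 7*k + 12)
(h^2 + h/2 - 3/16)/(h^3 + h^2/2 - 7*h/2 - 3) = (2*h^2 + h - 3/8)/(2*h^3 + h^2 - 7*h - 6)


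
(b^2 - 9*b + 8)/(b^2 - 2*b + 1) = (b - 8)/(b - 1)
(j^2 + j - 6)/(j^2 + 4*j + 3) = (j - 2)/(j + 1)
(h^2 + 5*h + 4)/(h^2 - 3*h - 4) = (h + 4)/(h - 4)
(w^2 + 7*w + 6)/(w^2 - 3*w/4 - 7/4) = 4*(w + 6)/(4*w - 7)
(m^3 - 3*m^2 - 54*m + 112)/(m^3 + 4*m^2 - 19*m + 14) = (m - 8)/(m - 1)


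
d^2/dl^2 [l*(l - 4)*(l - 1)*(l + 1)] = 12*l^2 - 24*l - 2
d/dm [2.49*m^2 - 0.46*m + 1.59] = 4.98*m - 0.46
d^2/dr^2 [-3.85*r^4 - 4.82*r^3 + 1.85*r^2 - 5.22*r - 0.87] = -46.2*r^2 - 28.92*r + 3.7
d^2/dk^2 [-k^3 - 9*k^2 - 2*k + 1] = -6*k - 18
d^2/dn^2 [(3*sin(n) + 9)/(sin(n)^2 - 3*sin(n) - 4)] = 3*(-sin(n)^4 - 14*sin(n)^3 + 19*sin(n)^2 - 64*sin(n) + 54)/((sin(n) - 4)^3*(sin(n) + 1)^2)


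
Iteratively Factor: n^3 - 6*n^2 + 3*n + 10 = (n - 2)*(n^2 - 4*n - 5) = (n - 5)*(n - 2)*(n + 1)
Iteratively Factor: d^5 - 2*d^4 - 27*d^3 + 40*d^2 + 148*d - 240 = (d - 5)*(d^4 + 3*d^3 - 12*d^2 - 20*d + 48) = (d - 5)*(d + 4)*(d^3 - d^2 - 8*d + 12) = (d - 5)*(d - 2)*(d + 4)*(d^2 + d - 6) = (d - 5)*(d - 2)*(d + 3)*(d + 4)*(d - 2)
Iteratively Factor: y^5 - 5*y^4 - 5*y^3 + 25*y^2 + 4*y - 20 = (y - 1)*(y^4 - 4*y^3 - 9*y^2 + 16*y + 20) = (y - 2)*(y - 1)*(y^3 - 2*y^2 - 13*y - 10) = (y - 2)*(y - 1)*(y + 1)*(y^2 - 3*y - 10) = (y - 2)*(y - 1)*(y + 1)*(y + 2)*(y - 5)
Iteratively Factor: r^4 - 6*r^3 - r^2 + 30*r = (r)*(r^3 - 6*r^2 - r + 30) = r*(r - 3)*(r^2 - 3*r - 10) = r*(r - 5)*(r - 3)*(r + 2)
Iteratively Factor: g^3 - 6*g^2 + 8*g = (g - 2)*(g^2 - 4*g) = (g - 4)*(g - 2)*(g)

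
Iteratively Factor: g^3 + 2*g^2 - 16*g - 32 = (g + 4)*(g^2 - 2*g - 8) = (g - 4)*(g + 4)*(g + 2)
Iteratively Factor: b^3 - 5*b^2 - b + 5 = (b - 1)*(b^2 - 4*b - 5) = (b - 1)*(b + 1)*(b - 5)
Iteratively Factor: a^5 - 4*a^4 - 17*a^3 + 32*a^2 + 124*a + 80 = (a + 2)*(a^4 - 6*a^3 - 5*a^2 + 42*a + 40) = (a + 2)^2*(a^3 - 8*a^2 + 11*a + 20) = (a + 1)*(a + 2)^2*(a^2 - 9*a + 20) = (a - 5)*(a + 1)*(a + 2)^2*(a - 4)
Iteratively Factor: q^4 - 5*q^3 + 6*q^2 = (q)*(q^3 - 5*q^2 + 6*q) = q*(q - 3)*(q^2 - 2*q) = q*(q - 3)*(q - 2)*(q)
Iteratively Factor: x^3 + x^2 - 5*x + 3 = (x + 3)*(x^2 - 2*x + 1) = (x - 1)*(x + 3)*(x - 1)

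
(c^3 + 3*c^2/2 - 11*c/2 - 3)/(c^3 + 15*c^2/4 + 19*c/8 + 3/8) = 4*(c - 2)/(4*c + 1)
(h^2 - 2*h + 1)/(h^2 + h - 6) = (h^2 - 2*h + 1)/(h^2 + h - 6)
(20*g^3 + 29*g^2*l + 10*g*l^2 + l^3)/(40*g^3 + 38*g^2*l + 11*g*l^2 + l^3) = (g + l)/(2*g + l)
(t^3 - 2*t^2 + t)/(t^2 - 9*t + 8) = t*(t - 1)/(t - 8)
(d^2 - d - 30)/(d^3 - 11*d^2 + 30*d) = (d + 5)/(d*(d - 5))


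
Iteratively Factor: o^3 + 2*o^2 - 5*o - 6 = (o + 3)*(o^2 - o - 2) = (o - 2)*(o + 3)*(o + 1)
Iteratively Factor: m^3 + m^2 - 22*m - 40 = (m + 2)*(m^2 - m - 20) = (m - 5)*(m + 2)*(m + 4)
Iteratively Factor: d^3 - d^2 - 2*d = (d + 1)*(d^2 - 2*d) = d*(d + 1)*(d - 2)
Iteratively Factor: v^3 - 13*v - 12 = (v - 4)*(v^2 + 4*v + 3) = (v - 4)*(v + 3)*(v + 1)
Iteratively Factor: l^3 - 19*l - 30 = (l + 3)*(l^2 - 3*l - 10) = (l + 2)*(l + 3)*(l - 5)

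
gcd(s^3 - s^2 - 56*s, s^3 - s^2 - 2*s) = s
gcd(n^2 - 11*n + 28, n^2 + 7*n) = 1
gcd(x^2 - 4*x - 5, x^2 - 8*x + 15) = x - 5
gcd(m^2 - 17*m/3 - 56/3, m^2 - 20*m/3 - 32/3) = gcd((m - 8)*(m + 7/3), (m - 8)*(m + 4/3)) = m - 8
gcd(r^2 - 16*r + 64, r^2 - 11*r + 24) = r - 8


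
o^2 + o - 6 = (o - 2)*(o + 3)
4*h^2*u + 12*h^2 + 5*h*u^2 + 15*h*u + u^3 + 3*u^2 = (h + u)*(4*h + u)*(u + 3)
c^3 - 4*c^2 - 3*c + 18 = (c - 3)^2*(c + 2)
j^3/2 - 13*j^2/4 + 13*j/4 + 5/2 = (j/2 + 1/4)*(j - 5)*(j - 2)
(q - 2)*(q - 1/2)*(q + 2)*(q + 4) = q^4 + 7*q^3/2 - 6*q^2 - 14*q + 8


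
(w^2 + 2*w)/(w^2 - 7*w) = (w + 2)/(w - 7)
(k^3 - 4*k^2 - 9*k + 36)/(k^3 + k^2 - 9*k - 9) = (k - 4)/(k + 1)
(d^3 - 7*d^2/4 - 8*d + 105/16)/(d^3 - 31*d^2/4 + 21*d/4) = (d^2 - d - 35/4)/(d*(d - 7))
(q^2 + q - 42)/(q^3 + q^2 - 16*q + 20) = (q^2 + q - 42)/(q^3 + q^2 - 16*q + 20)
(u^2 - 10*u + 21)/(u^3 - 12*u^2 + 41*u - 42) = 1/(u - 2)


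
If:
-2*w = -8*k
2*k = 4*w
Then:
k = 0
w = 0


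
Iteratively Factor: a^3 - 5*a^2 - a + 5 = (a + 1)*(a^2 - 6*a + 5) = (a - 1)*(a + 1)*(a - 5)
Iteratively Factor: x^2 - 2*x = (x - 2)*(x)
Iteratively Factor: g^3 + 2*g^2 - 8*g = (g + 4)*(g^2 - 2*g) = (g - 2)*(g + 4)*(g)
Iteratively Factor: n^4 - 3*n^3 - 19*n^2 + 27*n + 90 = (n + 3)*(n^3 - 6*n^2 - n + 30) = (n + 2)*(n + 3)*(n^2 - 8*n + 15) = (n - 3)*(n + 2)*(n + 3)*(n - 5)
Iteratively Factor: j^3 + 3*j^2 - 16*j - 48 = (j + 3)*(j^2 - 16) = (j + 3)*(j + 4)*(j - 4)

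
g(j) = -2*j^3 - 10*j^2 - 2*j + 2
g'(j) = -6*j^2 - 20*j - 2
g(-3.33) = -28.38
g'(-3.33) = -1.93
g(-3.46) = -27.95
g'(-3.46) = -4.63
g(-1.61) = -12.35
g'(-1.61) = 14.65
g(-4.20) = -17.82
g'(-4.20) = -23.84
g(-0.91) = -2.95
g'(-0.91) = 11.23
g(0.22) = 1.05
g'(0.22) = -6.69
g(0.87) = -8.63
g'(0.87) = -23.94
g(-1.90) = -16.58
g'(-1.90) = 14.34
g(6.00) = -802.00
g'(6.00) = -338.00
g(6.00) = -802.00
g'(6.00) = -338.00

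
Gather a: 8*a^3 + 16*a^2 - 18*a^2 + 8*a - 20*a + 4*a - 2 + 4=8*a^3 - 2*a^2 - 8*a + 2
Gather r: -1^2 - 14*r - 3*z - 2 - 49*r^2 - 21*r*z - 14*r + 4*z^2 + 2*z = -49*r^2 + r*(-21*z - 28) + 4*z^2 - z - 3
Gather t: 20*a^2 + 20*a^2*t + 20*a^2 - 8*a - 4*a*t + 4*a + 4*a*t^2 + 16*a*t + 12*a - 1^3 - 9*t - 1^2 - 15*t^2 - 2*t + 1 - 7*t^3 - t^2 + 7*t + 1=40*a^2 + 8*a - 7*t^3 + t^2*(4*a - 16) + t*(20*a^2 + 12*a - 4)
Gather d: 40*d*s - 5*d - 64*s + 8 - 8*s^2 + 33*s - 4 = d*(40*s - 5) - 8*s^2 - 31*s + 4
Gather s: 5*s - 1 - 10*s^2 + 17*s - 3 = -10*s^2 + 22*s - 4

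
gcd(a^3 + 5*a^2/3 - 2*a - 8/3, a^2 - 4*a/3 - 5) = 1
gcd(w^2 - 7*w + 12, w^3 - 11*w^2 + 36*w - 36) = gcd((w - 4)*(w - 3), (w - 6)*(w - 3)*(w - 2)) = w - 3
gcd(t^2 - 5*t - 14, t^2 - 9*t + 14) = t - 7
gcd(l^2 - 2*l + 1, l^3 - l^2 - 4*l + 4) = l - 1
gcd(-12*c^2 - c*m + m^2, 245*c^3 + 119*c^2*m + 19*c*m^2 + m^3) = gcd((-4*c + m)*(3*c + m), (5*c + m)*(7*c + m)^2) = 1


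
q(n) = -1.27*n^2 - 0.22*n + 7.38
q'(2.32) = -6.11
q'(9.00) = -23.08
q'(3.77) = -9.80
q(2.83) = -3.41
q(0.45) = 7.02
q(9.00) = -97.47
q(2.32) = 0.03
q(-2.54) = -0.25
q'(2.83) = -7.41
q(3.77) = -11.50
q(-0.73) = 6.86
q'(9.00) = -23.08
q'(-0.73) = 1.63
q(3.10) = -5.51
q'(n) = -2.54*n - 0.22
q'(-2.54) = 6.23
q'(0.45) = -1.36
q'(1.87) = -4.97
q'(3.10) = -8.09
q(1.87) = 2.53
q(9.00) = -97.47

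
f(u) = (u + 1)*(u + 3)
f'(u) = 2*u + 4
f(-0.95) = 0.10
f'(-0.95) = 2.10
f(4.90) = 46.61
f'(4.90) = 13.80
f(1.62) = 12.10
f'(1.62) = 7.24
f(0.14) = 3.58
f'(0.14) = 4.28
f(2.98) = 23.80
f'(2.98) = 9.96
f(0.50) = 5.25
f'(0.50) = 5.00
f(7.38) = 86.98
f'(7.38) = 18.76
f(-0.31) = 1.86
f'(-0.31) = 3.38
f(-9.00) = 48.00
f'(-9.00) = -14.00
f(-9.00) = 48.00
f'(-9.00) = -14.00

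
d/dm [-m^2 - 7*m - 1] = -2*m - 7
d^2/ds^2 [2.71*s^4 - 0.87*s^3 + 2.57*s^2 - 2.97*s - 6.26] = 32.52*s^2 - 5.22*s + 5.14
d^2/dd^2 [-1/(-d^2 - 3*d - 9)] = 2*(-d^2 - 3*d + (2*d + 3)^2 - 9)/(d^2 + 3*d + 9)^3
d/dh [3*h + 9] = 3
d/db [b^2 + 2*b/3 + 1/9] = 2*b + 2/3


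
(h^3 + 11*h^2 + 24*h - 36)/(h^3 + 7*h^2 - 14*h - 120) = (h^2 + 5*h - 6)/(h^2 + h - 20)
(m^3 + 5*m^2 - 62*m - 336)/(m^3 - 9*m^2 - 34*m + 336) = (m + 7)/(m - 7)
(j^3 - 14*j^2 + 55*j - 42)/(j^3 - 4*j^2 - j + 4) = (j^2 - 13*j + 42)/(j^2 - 3*j - 4)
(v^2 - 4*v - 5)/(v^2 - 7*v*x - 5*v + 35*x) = (-v - 1)/(-v + 7*x)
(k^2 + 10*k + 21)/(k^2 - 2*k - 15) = (k + 7)/(k - 5)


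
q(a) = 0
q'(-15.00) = 0.00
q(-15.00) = 0.00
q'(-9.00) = 0.00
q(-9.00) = 0.00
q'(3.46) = 0.00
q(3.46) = 0.00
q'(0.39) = 0.00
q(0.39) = 0.00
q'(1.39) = 0.00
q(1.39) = 0.00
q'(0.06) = 0.00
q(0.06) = 0.00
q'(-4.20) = 0.00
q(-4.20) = 0.00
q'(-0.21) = 0.00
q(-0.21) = 0.00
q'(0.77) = 0.00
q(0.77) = 0.00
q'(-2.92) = 0.00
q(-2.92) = 0.00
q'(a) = 0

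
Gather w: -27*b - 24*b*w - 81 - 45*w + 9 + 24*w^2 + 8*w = -27*b + 24*w^2 + w*(-24*b - 37) - 72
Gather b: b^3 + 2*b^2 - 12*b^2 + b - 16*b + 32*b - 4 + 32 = b^3 - 10*b^2 + 17*b + 28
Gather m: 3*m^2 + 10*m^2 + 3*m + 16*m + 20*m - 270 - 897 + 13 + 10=13*m^2 + 39*m - 1144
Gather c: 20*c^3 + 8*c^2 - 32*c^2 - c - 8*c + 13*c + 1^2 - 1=20*c^3 - 24*c^2 + 4*c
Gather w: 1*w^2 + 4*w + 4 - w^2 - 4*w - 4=0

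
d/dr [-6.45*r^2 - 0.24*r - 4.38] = -12.9*r - 0.24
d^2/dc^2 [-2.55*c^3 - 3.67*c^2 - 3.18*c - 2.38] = -15.3*c - 7.34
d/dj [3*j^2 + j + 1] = 6*j + 1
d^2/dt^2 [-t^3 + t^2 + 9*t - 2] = 2 - 6*t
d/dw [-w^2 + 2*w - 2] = 2 - 2*w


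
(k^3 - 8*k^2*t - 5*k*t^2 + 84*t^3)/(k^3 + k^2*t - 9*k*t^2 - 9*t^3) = (-k^2 + 11*k*t - 28*t^2)/(-k^2 + 2*k*t + 3*t^2)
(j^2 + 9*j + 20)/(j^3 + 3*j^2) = (j^2 + 9*j + 20)/(j^2*(j + 3))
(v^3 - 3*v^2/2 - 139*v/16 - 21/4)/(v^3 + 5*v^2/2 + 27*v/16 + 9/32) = 2*(4*v^2 - 9*v - 28)/(8*v^2 + 14*v + 3)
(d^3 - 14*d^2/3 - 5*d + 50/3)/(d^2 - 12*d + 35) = (3*d^2 + d - 10)/(3*(d - 7))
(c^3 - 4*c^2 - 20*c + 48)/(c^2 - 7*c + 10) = (c^2 - 2*c - 24)/(c - 5)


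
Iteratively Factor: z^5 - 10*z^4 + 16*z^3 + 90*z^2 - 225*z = (z)*(z^4 - 10*z^3 + 16*z^2 + 90*z - 225) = z*(z - 3)*(z^3 - 7*z^2 - 5*z + 75) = z*(z - 3)*(z + 3)*(z^2 - 10*z + 25) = z*(z - 5)*(z - 3)*(z + 3)*(z - 5)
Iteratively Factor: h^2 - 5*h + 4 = (h - 1)*(h - 4)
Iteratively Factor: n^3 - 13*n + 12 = (n - 1)*(n^2 + n - 12) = (n - 1)*(n + 4)*(n - 3)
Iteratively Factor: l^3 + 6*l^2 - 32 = (l + 4)*(l^2 + 2*l - 8) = (l + 4)^2*(l - 2)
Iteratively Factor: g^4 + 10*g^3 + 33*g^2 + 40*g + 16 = (g + 4)*(g^3 + 6*g^2 + 9*g + 4) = (g + 1)*(g + 4)*(g^2 + 5*g + 4) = (g + 1)*(g + 4)^2*(g + 1)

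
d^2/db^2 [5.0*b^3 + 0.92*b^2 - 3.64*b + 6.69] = 30.0*b + 1.84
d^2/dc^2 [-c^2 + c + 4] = -2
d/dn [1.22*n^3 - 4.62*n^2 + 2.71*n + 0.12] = 3.66*n^2 - 9.24*n + 2.71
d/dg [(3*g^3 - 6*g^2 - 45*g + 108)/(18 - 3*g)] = 2*(-g^3 + 10*g^2 - 12*g - 27)/(g^2 - 12*g + 36)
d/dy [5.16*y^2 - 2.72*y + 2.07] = 10.32*y - 2.72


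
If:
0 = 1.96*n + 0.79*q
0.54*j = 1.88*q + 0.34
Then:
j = 3.48148148148148*q + 0.62962962962963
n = -0.403061224489796*q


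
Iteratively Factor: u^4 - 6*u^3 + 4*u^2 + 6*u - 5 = (u - 5)*(u^3 - u^2 - u + 1) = (u - 5)*(u - 1)*(u^2 - 1) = (u - 5)*(u - 1)^2*(u + 1)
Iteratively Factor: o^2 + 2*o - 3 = (o - 1)*(o + 3)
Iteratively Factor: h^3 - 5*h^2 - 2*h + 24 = (h + 2)*(h^2 - 7*h + 12) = (h - 3)*(h + 2)*(h - 4)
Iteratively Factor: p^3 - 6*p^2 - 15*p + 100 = (p + 4)*(p^2 - 10*p + 25) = (p - 5)*(p + 4)*(p - 5)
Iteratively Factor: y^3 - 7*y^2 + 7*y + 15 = (y - 5)*(y^2 - 2*y - 3) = (y - 5)*(y - 3)*(y + 1)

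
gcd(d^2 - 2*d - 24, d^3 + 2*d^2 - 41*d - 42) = d - 6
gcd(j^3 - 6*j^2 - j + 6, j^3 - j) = j^2 - 1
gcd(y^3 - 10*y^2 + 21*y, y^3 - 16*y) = y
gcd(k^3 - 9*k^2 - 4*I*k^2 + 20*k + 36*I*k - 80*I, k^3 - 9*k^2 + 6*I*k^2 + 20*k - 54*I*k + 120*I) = k^2 - 9*k + 20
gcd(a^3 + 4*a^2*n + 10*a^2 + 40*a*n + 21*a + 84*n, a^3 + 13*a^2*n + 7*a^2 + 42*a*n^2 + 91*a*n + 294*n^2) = a + 7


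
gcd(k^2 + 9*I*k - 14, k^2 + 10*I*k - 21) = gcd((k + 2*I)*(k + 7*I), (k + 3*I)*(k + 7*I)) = k + 7*I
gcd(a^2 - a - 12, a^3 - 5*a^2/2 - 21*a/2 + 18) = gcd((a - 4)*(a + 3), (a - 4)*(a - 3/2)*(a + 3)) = a^2 - a - 12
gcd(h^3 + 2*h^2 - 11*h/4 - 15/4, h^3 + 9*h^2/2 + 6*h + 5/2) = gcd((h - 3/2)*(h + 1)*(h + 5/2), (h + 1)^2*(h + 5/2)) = h^2 + 7*h/2 + 5/2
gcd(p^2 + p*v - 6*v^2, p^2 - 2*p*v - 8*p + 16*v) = p - 2*v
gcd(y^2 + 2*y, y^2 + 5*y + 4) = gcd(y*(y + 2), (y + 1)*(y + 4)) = 1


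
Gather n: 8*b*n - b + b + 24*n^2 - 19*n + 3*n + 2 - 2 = 24*n^2 + n*(8*b - 16)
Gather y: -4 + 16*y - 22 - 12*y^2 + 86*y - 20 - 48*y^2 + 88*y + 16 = -60*y^2 + 190*y - 30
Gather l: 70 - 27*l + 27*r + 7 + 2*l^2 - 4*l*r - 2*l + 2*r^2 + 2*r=2*l^2 + l*(-4*r - 29) + 2*r^2 + 29*r + 77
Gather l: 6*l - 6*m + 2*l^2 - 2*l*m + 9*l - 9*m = 2*l^2 + l*(15 - 2*m) - 15*m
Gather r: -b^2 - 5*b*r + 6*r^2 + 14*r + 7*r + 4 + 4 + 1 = -b^2 + 6*r^2 + r*(21 - 5*b) + 9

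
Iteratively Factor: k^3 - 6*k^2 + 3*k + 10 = (k - 5)*(k^2 - k - 2) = (k - 5)*(k - 2)*(k + 1)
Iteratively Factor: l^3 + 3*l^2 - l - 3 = (l - 1)*(l^2 + 4*l + 3) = (l - 1)*(l + 1)*(l + 3)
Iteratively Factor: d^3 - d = (d)*(d^2 - 1) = d*(d + 1)*(d - 1)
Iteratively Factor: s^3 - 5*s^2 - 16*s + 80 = (s + 4)*(s^2 - 9*s + 20) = (s - 5)*(s + 4)*(s - 4)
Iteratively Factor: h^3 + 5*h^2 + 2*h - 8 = (h + 2)*(h^2 + 3*h - 4) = (h - 1)*(h + 2)*(h + 4)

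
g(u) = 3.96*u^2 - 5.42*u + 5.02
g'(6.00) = 42.10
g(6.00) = 115.06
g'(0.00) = -5.42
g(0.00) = 5.02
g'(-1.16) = -14.61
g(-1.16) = 16.64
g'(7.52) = 54.14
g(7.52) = 188.20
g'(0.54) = -1.14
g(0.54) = 3.25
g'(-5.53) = -49.22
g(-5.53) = 156.09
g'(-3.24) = -31.08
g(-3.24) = 64.15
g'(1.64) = 7.57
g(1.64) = 6.78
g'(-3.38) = -32.19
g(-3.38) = 68.58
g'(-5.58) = -49.61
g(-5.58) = 158.56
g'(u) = 7.92*u - 5.42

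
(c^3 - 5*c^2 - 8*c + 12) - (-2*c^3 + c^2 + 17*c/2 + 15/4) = 3*c^3 - 6*c^2 - 33*c/2 + 33/4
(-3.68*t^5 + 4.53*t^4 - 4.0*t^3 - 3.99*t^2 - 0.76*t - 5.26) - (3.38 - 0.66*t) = -3.68*t^5 + 4.53*t^4 - 4.0*t^3 - 3.99*t^2 - 0.1*t - 8.64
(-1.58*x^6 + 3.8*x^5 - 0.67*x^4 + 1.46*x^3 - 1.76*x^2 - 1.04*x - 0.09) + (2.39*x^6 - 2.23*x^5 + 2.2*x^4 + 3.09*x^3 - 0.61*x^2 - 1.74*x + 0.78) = 0.81*x^6 + 1.57*x^5 + 1.53*x^4 + 4.55*x^3 - 2.37*x^2 - 2.78*x + 0.69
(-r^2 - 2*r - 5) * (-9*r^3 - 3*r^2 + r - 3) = 9*r^5 + 21*r^4 + 50*r^3 + 16*r^2 + r + 15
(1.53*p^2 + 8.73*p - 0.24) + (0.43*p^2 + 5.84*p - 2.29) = 1.96*p^2 + 14.57*p - 2.53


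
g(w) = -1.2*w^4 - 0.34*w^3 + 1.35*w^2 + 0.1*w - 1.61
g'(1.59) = -17.48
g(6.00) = -1581.05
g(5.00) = -759.86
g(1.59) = -7.07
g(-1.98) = -12.32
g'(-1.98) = 28.01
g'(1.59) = -17.48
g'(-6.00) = 983.98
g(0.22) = -1.53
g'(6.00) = -1057.22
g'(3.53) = -214.22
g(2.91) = -84.32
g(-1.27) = -1.98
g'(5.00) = -611.90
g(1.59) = -7.07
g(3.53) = -185.72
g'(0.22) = 0.59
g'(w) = -4.8*w^3 - 1.02*w^2 + 2.7*w + 0.1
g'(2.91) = -118.96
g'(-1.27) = 4.86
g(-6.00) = -1435.37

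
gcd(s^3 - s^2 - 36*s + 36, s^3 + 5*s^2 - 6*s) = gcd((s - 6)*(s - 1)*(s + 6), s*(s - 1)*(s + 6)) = s^2 + 5*s - 6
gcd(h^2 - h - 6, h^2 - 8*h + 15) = h - 3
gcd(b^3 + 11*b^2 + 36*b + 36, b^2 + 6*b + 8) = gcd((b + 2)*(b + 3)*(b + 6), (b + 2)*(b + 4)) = b + 2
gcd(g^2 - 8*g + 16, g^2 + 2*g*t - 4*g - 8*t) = g - 4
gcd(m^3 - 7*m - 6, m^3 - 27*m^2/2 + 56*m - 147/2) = m - 3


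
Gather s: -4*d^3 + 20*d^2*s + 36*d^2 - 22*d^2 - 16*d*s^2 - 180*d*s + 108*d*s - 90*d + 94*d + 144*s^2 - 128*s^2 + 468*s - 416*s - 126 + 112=-4*d^3 + 14*d^2 + 4*d + s^2*(16 - 16*d) + s*(20*d^2 - 72*d + 52) - 14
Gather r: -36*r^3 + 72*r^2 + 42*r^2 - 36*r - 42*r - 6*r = -36*r^3 + 114*r^2 - 84*r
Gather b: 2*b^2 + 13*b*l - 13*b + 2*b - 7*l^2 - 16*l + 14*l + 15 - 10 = 2*b^2 + b*(13*l - 11) - 7*l^2 - 2*l + 5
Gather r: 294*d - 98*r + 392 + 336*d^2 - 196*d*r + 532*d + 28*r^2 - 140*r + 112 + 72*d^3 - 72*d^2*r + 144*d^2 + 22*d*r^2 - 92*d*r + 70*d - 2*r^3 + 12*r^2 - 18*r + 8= 72*d^3 + 480*d^2 + 896*d - 2*r^3 + r^2*(22*d + 40) + r*(-72*d^2 - 288*d - 256) + 512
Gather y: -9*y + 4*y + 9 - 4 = 5 - 5*y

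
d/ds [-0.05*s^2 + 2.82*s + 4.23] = 2.82 - 0.1*s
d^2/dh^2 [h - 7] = 0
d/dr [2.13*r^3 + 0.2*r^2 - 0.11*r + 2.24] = 6.39*r^2 + 0.4*r - 0.11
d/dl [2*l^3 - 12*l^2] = 6*l*(l - 4)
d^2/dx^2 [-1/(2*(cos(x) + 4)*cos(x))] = ((1 - cos(2*x))^2 - 15*cos(x) + 9*cos(2*x) + 3*cos(3*x) - 27)/(2*(cos(x) + 4)^3*cos(x)^3)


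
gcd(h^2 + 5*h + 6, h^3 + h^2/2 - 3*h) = h + 2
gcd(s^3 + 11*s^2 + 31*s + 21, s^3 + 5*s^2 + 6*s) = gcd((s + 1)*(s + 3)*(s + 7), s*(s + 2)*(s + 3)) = s + 3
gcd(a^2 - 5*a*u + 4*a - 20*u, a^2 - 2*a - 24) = a + 4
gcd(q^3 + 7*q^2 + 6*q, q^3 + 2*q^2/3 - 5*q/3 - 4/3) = q + 1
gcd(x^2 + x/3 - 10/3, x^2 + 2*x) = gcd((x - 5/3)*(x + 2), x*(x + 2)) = x + 2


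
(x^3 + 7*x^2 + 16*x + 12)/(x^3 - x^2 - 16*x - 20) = (x + 3)/(x - 5)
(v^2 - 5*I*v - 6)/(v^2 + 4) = (v - 3*I)/(v + 2*I)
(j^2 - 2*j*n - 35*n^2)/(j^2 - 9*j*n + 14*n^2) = (j + 5*n)/(j - 2*n)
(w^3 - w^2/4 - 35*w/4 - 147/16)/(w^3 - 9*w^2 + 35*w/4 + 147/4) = (w + 7/4)/(w - 7)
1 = 1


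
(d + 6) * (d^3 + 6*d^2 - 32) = d^4 + 12*d^3 + 36*d^2 - 32*d - 192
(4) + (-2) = 2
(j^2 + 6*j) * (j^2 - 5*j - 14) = j^4 + j^3 - 44*j^2 - 84*j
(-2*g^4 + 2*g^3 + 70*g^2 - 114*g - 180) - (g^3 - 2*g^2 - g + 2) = -2*g^4 + g^3 + 72*g^2 - 113*g - 182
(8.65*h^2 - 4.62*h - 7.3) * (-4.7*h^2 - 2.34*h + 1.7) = -40.655*h^4 + 1.473*h^3 + 59.8258*h^2 + 9.228*h - 12.41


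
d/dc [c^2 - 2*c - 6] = 2*c - 2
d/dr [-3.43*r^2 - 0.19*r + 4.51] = -6.86*r - 0.19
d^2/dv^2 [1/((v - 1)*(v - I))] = 2*((v - 1)^2 + (v - 1)*(v - I) + (v - I)^2)/((v - 1)^3*(v - I)^3)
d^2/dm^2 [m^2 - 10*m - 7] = 2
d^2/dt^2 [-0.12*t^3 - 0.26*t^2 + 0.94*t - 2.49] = -0.72*t - 0.52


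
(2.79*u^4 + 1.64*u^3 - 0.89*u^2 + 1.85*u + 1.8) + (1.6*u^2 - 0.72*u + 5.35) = 2.79*u^4 + 1.64*u^3 + 0.71*u^2 + 1.13*u + 7.15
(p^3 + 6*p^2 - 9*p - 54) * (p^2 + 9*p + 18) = p^5 + 15*p^4 + 63*p^3 - 27*p^2 - 648*p - 972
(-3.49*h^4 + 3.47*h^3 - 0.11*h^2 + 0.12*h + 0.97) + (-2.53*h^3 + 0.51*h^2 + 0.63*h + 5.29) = -3.49*h^4 + 0.94*h^3 + 0.4*h^2 + 0.75*h + 6.26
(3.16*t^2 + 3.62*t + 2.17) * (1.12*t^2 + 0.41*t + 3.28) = 3.5392*t^4 + 5.35*t^3 + 14.2794*t^2 + 12.7633*t + 7.1176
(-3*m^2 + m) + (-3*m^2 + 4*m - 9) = -6*m^2 + 5*m - 9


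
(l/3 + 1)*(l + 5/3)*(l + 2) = l^3/3 + 20*l^2/9 + 43*l/9 + 10/3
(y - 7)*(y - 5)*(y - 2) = y^3 - 14*y^2 + 59*y - 70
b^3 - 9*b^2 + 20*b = b*(b - 5)*(b - 4)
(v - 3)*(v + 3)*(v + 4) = v^3 + 4*v^2 - 9*v - 36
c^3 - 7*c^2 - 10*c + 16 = (c - 8)*(c - 1)*(c + 2)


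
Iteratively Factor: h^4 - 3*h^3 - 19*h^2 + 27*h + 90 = (h + 3)*(h^3 - 6*h^2 - h + 30) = (h - 3)*(h + 3)*(h^2 - 3*h - 10) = (h - 5)*(h - 3)*(h + 3)*(h + 2)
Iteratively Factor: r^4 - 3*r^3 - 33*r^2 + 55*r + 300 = (r + 4)*(r^3 - 7*r^2 - 5*r + 75) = (r - 5)*(r + 4)*(r^2 - 2*r - 15) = (r - 5)*(r + 3)*(r + 4)*(r - 5)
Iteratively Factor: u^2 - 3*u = (u)*(u - 3)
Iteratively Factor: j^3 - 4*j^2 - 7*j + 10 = (j - 5)*(j^2 + j - 2) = (j - 5)*(j - 1)*(j + 2)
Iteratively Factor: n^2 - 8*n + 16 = (n - 4)*(n - 4)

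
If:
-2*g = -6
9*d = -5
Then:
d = -5/9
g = 3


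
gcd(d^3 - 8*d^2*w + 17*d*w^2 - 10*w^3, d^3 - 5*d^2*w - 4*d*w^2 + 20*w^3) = d^2 - 7*d*w + 10*w^2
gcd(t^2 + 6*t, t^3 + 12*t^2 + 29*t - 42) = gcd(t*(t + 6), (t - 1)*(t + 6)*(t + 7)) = t + 6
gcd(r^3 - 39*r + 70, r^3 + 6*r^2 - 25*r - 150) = r - 5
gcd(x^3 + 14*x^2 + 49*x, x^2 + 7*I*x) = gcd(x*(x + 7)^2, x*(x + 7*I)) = x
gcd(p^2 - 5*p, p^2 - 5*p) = p^2 - 5*p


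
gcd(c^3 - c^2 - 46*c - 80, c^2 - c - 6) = c + 2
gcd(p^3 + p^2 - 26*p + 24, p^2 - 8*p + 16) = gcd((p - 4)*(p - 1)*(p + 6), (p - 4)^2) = p - 4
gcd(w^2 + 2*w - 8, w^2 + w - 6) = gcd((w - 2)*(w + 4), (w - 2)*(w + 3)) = w - 2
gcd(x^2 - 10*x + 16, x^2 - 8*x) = x - 8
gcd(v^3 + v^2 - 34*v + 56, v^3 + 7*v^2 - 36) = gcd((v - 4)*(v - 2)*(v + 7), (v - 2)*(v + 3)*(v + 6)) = v - 2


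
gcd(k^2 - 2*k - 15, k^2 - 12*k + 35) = k - 5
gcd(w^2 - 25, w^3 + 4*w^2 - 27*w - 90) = w - 5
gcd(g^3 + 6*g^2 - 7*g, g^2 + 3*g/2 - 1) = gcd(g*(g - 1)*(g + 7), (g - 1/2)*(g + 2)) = 1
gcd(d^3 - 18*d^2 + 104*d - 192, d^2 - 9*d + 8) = d - 8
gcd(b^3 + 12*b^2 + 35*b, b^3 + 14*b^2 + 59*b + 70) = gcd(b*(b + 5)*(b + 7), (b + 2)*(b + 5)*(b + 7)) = b^2 + 12*b + 35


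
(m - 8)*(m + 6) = m^2 - 2*m - 48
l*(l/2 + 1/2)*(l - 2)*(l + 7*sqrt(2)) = l^4/2 - l^3/2 + 7*sqrt(2)*l^3/2 - 7*sqrt(2)*l^2/2 - l^2 - 7*sqrt(2)*l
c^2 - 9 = (c - 3)*(c + 3)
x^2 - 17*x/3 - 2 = (x - 6)*(x + 1/3)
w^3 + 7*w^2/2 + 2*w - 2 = (w - 1/2)*(w + 2)^2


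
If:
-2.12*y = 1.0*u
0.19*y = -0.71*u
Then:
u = 0.00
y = 0.00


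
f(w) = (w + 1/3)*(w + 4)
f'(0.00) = 4.33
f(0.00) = 1.33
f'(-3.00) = -1.67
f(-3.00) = -2.67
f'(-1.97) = 0.39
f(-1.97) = -3.32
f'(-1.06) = 2.21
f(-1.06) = -2.14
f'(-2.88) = -1.43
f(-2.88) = -2.85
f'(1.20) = 6.73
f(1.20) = 7.97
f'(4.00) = 12.33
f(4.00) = 34.67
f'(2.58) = 9.49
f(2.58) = 19.17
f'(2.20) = 8.73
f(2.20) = 15.71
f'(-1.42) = 1.49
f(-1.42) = -2.80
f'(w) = 2*w + 13/3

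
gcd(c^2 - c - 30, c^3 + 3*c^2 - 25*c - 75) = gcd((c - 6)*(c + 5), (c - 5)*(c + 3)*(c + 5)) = c + 5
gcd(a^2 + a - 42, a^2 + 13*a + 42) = a + 7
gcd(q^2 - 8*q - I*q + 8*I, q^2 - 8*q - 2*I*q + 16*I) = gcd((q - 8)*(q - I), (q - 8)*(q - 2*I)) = q - 8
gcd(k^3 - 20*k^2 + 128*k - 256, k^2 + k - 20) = k - 4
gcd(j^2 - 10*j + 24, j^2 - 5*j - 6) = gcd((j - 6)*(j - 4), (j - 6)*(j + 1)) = j - 6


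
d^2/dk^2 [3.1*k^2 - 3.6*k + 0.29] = 6.20000000000000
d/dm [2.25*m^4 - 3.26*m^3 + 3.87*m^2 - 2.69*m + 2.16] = 9.0*m^3 - 9.78*m^2 + 7.74*m - 2.69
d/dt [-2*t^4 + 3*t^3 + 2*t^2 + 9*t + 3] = -8*t^3 + 9*t^2 + 4*t + 9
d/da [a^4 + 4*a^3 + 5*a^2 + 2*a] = 4*a^3 + 12*a^2 + 10*a + 2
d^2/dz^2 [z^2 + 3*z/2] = 2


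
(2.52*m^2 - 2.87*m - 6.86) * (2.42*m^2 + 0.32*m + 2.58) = 6.0984*m^4 - 6.139*m^3 - 11.018*m^2 - 9.5998*m - 17.6988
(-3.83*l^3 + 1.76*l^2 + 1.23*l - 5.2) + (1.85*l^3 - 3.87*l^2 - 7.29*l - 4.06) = -1.98*l^3 - 2.11*l^2 - 6.06*l - 9.26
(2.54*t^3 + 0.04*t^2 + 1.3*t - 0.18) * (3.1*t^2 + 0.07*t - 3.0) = 7.874*t^5 + 0.3018*t^4 - 3.5872*t^3 - 0.587*t^2 - 3.9126*t + 0.54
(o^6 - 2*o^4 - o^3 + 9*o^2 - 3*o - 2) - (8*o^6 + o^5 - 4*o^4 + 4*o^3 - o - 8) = -7*o^6 - o^5 + 2*o^4 - 5*o^3 + 9*o^2 - 2*o + 6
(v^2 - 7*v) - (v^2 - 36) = 36 - 7*v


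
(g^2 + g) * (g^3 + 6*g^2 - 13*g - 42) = g^5 + 7*g^4 - 7*g^3 - 55*g^2 - 42*g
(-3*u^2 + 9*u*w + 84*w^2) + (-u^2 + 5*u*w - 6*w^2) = -4*u^2 + 14*u*w + 78*w^2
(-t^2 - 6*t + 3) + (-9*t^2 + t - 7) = -10*t^2 - 5*t - 4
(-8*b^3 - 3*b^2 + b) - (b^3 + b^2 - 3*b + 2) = -9*b^3 - 4*b^2 + 4*b - 2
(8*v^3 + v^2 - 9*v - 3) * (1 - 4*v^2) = -32*v^5 - 4*v^4 + 44*v^3 + 13*v^2 - 9*v - 3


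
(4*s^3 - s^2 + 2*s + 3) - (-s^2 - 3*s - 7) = 4*s^3 + 5*s + 10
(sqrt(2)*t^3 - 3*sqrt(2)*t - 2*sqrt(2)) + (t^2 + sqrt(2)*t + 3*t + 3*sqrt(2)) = sqrt(2)*t^3 + t^2 - 2*sqrt(2)*t + 3*t + sqrt(2)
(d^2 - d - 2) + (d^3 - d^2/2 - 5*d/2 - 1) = d^3 + d^2/2 - 7*d/2 - 3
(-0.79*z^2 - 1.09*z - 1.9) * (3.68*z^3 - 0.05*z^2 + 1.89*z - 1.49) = -2.9072*z^5 - 3.9717*z^4 - 8.4306*z^3 - 0.788*z^2 - 1.9669*z + 2.831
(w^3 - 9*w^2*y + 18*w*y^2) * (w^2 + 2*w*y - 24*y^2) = w^5 - 7*w^4*y - 24*w^3*y^2 + 252*w^2*y^3 - 432*w*y^4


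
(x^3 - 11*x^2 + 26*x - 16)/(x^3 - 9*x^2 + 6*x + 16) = (x - 1)/(x + 1)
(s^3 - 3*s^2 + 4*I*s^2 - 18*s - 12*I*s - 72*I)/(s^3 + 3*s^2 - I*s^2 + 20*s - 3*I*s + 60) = (s - 6)/(s - 5*I)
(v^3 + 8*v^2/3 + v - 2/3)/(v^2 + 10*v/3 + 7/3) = (3*v^2 + 5*v - 2)/(3*v + 7)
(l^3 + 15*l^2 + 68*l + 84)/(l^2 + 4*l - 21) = (l^2 + 8*l + 12)/(l - 3)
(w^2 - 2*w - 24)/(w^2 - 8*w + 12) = (w + 4)/(w - 2)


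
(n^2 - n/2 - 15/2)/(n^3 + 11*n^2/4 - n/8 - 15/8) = 4*(n - 3)/(4*n^2 + n - 3)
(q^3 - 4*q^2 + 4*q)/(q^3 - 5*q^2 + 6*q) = (q - 2)/(q - 3)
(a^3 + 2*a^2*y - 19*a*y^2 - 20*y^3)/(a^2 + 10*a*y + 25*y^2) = (a^2 - 3*a*y - 4*y^2)/(a + 5*y)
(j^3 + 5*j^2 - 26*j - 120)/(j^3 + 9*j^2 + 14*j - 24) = (j - 5)/(j - 1)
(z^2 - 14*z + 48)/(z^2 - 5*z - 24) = (z - 6)/(z + 3)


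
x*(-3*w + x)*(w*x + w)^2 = -3*w^3*x^3 - 6*w^3*x^2 - 3*w^3*x + w^2*x^4 + 2*w^2*x^3 + w^2*x^2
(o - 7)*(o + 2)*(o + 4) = o^3 - o^2 - 34*o - 56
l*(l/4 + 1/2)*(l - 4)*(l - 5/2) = l^4/4 - 9*l^3/8 - 3*l^2/4 + 5*l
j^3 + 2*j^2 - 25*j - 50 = (j - 5)*(j + 2)*(j + 5)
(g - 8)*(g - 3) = g^2 - 11*g + 24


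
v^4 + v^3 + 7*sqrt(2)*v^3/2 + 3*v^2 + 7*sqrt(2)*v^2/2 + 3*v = v*(v + 1)*(v + sqrt(2)/2)*(v + 3*sqrt(2))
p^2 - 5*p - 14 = (p - 7)*(p + 2)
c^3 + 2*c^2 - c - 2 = (c - 1)*(c + 1)*(c + 2)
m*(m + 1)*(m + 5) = m^3 + 6*m^2 + 5*m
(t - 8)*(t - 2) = t^2 - 10*t + 16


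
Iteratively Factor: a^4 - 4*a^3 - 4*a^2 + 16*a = (a)*(a^3 - 4*a^2 - 4*a + 16) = a*(a - 4)*(a^2 - 4) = a*(a - 4)*(a + 2)*(a - 2)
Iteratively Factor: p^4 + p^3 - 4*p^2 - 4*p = (p + 2)*(p^3 - p^2 - 2*p) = (p + 1)*(p + 2)*(p^2 - 2*p) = (p - 2)*(p + 1)*(p + 2)*(p)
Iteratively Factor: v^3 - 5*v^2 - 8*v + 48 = (v - 4)*(v^2 - v - 12) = (v - 4)*(v + 3)*(v - 4)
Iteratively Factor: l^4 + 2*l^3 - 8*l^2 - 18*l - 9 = (l + 3)*(l^3 - l^2 - 5*l - 3) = (l + 1)*(l + 3)*(l^2 - 2*l - 3) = (l - 3)*(l + 1)*(l + 3)*(l + 1)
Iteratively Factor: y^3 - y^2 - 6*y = (y + 2)*(y^2 - 3*y) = (y - 3)*(y + 2)*(y)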